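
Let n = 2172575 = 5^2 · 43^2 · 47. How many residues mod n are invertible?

1661520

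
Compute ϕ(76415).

Prime factorization: 76415 = 5 * 17 * 29 * 31.
φ(76415) = 76415 · (1 − 1/5) · (1 − 1/17) · (1 − 1/29) · (1 − 1/31)
       = 76415 · 53760/76415 = 53760.

53760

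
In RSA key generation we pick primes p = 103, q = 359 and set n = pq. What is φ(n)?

36516

φ(36977) = 36977 · (1 − 1/103) · (1 − 1/359)
       = 36977 · 36516/36977 = 36516.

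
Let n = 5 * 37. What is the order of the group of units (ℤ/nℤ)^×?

φ(5) = 5 − 1 = 4.
φ(37) = 37 − 1 = 36.
Since φ is multiplicative, φ(185) = 4 · 36 = 144.

144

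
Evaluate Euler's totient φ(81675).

39600

First factor: 81675 = 3^3 × 5^2 × 11^2.
φ(3^3) = 3^2·(3−1) = 9·2 = 18.
φ(5^2) = 5^2 − 5^1 = 25 − 5 = 20.
φ(11^2) = 11^1·(11−1) = 11·10 = 110.
Since φ is multiplicative, φ(81675) = 18 · 20 · 110 = 39600.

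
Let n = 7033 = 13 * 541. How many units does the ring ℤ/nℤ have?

6480

φ(13) = 13 − 1 = 12.
φ(541) = 541 − 1 = 540.
Multiply: 12 · 540 = 6480.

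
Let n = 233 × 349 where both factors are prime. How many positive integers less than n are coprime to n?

80736

For distinct primes, φ(pq) = (p−1)(q−1) = 232 × 348 = 80736.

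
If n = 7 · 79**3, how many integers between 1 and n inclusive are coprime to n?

φ(7) = 7 − 1 = 6.
φ(79^3) = 79^3 − 79^2 = 493039 − 6241 = 486798.
Since φ is multiplicative, φ(3451273) = 6 · 486798 = 2920788.

2920788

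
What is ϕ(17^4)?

78608

φ(83521) = 83521 · (1 − 1/17)
       = 83521 · 16/17 = 78608.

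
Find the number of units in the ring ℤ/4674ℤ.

Factor 4674: 4674 = 2 * 3 * 19 * 41.
φ(4674) = 4674 · (1 − 1/2) · (1 − 1/3) · (1 − 1/19) · (1 − 1/41)
       = 4674 · 1440/4674 = 1440.

1440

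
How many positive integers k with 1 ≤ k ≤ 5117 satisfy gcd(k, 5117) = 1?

Prime factorization: 5117 = 7 · 17 · 43.
φ(7) = 7 − 1 = 6.
φ(17) = 17 − 1 = 16.
φ(43) = 43 − 1 = 42.
Multiply: 6 · 16 · 42 = 4032.

4032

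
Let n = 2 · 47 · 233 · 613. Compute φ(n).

6531264

φ(2) = 2 − 1 = 1.
φ(47) = 47 − 1 = 46.
φ(233) = 233 − 1 = 232.
φ(613) = 613 − 1 = 612.
φ(13425926) = 1 × 46 × 232 × 612 = 6531264.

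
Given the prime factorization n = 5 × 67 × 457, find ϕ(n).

φ(153095) = 153095 · (1 − 1/5) · (1 − 1/67) · (1 − 1/457)
       = 153095 · 120384/153095 = 120384.

120384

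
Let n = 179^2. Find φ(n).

31862

φ(179^2) = 179^2 − 179^1 = 32041 − 179 = 31862.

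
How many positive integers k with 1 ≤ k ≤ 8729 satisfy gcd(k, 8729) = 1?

7056

Factor 8729: 8729 = 7 · 29 · 43.
φ(8729) = 8729 · (1 − 1/7) · (1 − 1/29) · (1 − 1/43)
       = 8729 · 7056/8729 = 7056.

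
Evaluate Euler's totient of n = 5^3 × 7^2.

φ(6125) = 6125 · (1 − 1/5) · (1 − 1/7)
       = 6125 · 24/35 = 4200.

4200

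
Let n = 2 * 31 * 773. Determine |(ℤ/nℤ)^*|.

φ(47926) = 47926 · (1 − 1/2) · (1 − 1/31) · (1 − 1/773)
       = 47926 · 23160/47926 = 23160.

23160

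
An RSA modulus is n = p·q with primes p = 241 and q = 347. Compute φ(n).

For distinct primes, φ(pq) = (p−1)(q−1) = 240 × 346 = 83040.

83040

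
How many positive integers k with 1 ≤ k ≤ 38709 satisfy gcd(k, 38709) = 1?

38709 = 3^2 × 11 × 17 × 23.
φ(38709) = 38709 · (1 − 1/3) · (1 − 1/11) · (1 − 1/17) · (1 − 1/23)
       = 38709 · 7040/12903 = 21120.

21120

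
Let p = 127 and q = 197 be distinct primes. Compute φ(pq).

24696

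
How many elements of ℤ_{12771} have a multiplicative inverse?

Prime factorization: 12771 = 3^3 · 11 · 43.
φ(3^3) = 3^2·(3−1) = 9·2 = 18.
φ(11) = 11 − 1 = 10.
φ(43) = 43 − 1 = 42.
Multiply: 18 · 10 · 42 = 7560.

7560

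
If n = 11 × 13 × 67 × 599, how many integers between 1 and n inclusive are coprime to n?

φ(5739019) = 5739019 · (1 − 1/11) · (1 − 1/13) · (1 − 1/67) · (1 − 1/599)
       = 5739019 · 4736160/5739019 = 4736160.

4736160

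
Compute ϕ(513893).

Factor 513893: 513893 = 17 × 19 × 37 × 43.
φ(17) = 17 − 1 = 16.
φ(19) = 19 − 1 = 18.
φ(37) = 37 − 1 = 36.
φ(43) = 43 − 1 = 42.
Multiply: 16 · 18 · 36 · 42 = 435456.

435456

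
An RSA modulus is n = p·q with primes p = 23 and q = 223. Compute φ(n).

φ(5129) = 5129 · (1 − 1/23) · (1 − 1/223)
       = 5129 · 4884/5129 = 4884.

4884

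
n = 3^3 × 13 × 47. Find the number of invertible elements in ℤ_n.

9936

φ(3^3) = 3^2·(3−1) = 9·2 = 18.
φ(13) = 13 − 1 = 12.
φ(47) = 47 − 1 = 46.
φ(16497) = 18 × 12 × 46 = 9936.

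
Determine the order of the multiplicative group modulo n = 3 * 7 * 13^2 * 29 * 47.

2411136

φ(3) = 3 − 1 = 2.
φ(7) = 7 − 1 = 6.
φ(13^2) = 13^2 − 13^1 = 169 − 13 = 156.
φ(29) = 29 − 1 = 28.
φ(47) = 47 − 1 = 46.
φ(4837287) = 2 × 6 × 156 × 28 × 46 = 2411136.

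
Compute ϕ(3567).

Factor 3567: 3567 = 3 · 29 · 41.
φ(3) = 3 − 1 = 2.
φ(29) = 29 − 1 = 28.
φ(41) = 41 − 1 = 40.
Multiply: 2 · 28 · 40 = 2240.

2240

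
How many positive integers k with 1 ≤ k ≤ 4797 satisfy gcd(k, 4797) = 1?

2880

First factor: 4797 = 3^2 · 13 · 41.
φ(3^2) = 3^1·(3−1) = 3·2 = 6.
φ(13) = 13 − 1 = 12.
φ(41) = 41 − 1 = 40.
Since φ is multiplicative, φ(4797) = 6 · 12 · 40 = 2880.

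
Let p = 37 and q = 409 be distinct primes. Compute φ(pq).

φ(pq) = (p−1)(q−1) = 36 · 408 = 14688.

14688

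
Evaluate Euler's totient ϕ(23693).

21168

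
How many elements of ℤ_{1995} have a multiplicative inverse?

Factor 1995: 1995 = 3 * 5 * 7 * 19.
φ(1995) = 1995 · (1 − 1/3) · (1 − 1/5) · (1 − 1/7) · (1 − 1/19)
       = 1995 · 864/1995 = 864.

864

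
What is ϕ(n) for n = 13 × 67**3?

3555288

φ(13) = 13 − 1 = 12.
φ(67^3) = 67^3 − 67^2 = 300763 − 4489 = 296274.
φ(3909919) = 12 × 296274 = 3555288.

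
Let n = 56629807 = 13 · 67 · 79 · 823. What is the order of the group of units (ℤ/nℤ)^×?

50779872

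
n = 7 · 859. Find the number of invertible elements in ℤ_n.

5148

φ(7) = 7 − 1 = 6.
φ(859) = 859 − 1 = 858.
Multiply: 6 · 858 = 5148.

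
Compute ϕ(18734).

8064

18734 = 2 * 17 * 19 * 29.
φ(18734) = 18734 · (1 − 1/2) · (1 − 1/17) · (1 − 1/19) · (1 − 1/29)
       = 18734 · 8064/18734 = 8064.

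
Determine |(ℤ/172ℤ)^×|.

84

Prime factorization: 172 = 2**2 * 43.
φ(2^2) = 2^1·(2−1) = 2·1 = 2.
φ(43) = 43 − 1 = 42.
Multiply: 2 · 42 = 84.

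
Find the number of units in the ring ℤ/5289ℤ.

3360

First factor: 5289 = 3 · 41 · 43.
φ(5289) = 5289 · (1 − 1/3) · (1 − 1/41) · (1 − 1/43)
       = 5289 · 3360/5289 = 3360.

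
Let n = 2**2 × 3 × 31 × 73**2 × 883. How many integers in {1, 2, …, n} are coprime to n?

556295040

φ(1750448604) = 1750448604 · (1 − 1/2) · (1 − 1/3) · (1 − 1/31) · (1 − 1/73) · (1 − 1/883)
       = 1750448604 · 3810240/11989374 = 556295040.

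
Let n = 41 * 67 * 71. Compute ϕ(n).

184800

φ(41) = 41 − 1 = 40.
φ(67) = 67 − 1 = 66.
φ(71) = 71 − 1 = 70.
Since φ is multiplicative, φ(195037) = 40 · 66 · 70 = 184800.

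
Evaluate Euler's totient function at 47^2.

φ(47^2) = 47^2 − 47^1 = 2209 − 47 = 2162.

2162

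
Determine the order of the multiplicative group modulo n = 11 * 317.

3160

φ(11) = 11 − 1 = 10.
φ(317) = 317 − 1 = 316.
Multiply: 10 · 316 = 3160.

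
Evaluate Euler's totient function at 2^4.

8

φ(16) = 16 · (1 − 1/2)
       = 16 · 1/2 = 8.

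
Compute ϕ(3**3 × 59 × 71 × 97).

φ(3^3) = 3^3 − 3^2 = 27 − 9 = 18.
φ(59) = 59 − 1 = 58.
φ(71) = 71 − 1 = 70.
φ(97) = 97 − 1 = 96.
Multiply: 18 · 58 · 70 · 96 = 7015680.

7015680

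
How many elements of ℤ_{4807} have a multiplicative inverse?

Prime factorization: 4807 = 11 · 19 · 23.
φ(11) = 11 − 1 = 10.
φ(19) = 19 − 1 = 18.
φ(23) = 23 − 1 = 22.
Multiply: 10 · 18 · 22 = 3960.

3960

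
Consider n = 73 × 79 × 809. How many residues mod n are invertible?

φ(4665503) = 4665503 · (1 − 1/73) · (1 − 1/79) · (1 − 1/809)
       = 4665503 · 4537728/4665503 = 4537728.

4537728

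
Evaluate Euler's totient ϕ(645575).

645575 = 5**2 * 7**2 * 17 * 31.
φ(645575) = 645575 · (1 − 1/5) · (1 − 1/7) · (1 − 1/17) · (1 − 1/31)
       = 645575 · 11520/18445 = 403200.

403200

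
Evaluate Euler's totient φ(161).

132

Factor 161: 161 = 7 * 23.
φ(161) = 161 · (1 − 1/7) · (1 − 1/23)
       = 161 · 132/161 = 132.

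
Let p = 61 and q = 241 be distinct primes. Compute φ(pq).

14400

For distinct primes, φ(pq) = (p−1)(q−1) = 60 × 240 = 14400.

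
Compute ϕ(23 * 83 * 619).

φ(23) = 23 − 1 = 22.
φ(83) = 83 − 1 = 82.
φ(619) = 619 − 1 = 618.
Since φ is multiplicative, φ(1181671) = 22 · 82 · 618 = 1114872.

1114872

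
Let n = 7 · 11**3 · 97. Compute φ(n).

696960

φ(903749) = 903749 · (1 − 1/7) · (1 − 1/11) · (1 − 1/97)
       = 903749 · 5760/7469 = 696960.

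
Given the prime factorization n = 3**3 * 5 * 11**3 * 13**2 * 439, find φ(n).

5952735360

φ(3^3) = 3^3 − 3^2 = 27 − 9 = 18.
φ(5) = 5 − 1 = 4.
φ(11^3) = 11^2·(11−1) = 121·10 = 1210.
φ(13^2) = 13^1·(13−1) = 13·12 = 156.
φ(439) = 439 − 1 = 438.
Since φ is multiplicative, φ(13331009835) = 18 · 4 · 1210 · 156 · 438 = 5952735360.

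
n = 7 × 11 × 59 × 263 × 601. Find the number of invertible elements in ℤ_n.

547056000

φ(7) = 7 − 1 = 6.
φ(11) = 11 − 1 = 10.
φ(59) = 59 − 1 = 58.
φ(263) = 263 − 1 = 262.
φ(601) = 601 − 1 = 600.
Multiply: 6 · 10 · 58 · 262 · 600 = 547056000.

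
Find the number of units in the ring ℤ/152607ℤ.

78624

152607 = 3 · 7 · 13^2 · 43.
φ(152607) = 152607 · (1 − 1/3) · (1 − 1/7) · (1 − 1/13) · (1 − 1/43)
       = 152607 · 6048/11739 = 78624.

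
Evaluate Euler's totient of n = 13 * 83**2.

81672

φ(89557) = 89557 · (1 − 1/13) · (1 − 1/83)
       = 89557 · 984/1079 = 81672.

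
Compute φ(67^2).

4422

φ(67^2) = 67^1·(67−1) = 67·66 = 4422.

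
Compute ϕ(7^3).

φ(343) = 343 · (1 − 1/7)
       = 343 · 6/7 = 294.

294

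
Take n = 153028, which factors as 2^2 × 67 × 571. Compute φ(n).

φ(2^2) = 2^2 − 2^1 = 4 − 2 = 2.
φ(67) = 67 − 1 = 66.
φ(571) = 571 − 1 = 570.
Since φ is multiplicative, φ(153028) = 2 · 66 · 570 = 75240.

75240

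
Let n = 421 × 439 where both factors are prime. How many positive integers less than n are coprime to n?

φ(184819) = 184819 · (1 − 1/421) · (1 − 1/439)
       = 184819 · 183960/184819 = 183960.

183960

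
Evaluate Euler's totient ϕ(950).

950 = 2 · 5^2 · 19.
φ(950) = 950 · (1 − 1/2) · (1 − 1/5) · (1 − 1/19)
       = 950 · 72/190 = 360.

360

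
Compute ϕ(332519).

272160

332519 = 11 · 19 · 37 · 43.
φ(332519) = 332519 · (1 − 1/11) · (1 − 1/19) · (1 − 1/37) · (1 − 1/43)
       = 332519 · 272160/332519 = 272160.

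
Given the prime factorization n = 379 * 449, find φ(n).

169344

φ(170171) = 170171 · (1 − 1/379) · (1 − 1/449)
       = 170171 · 169344/170171 = 169344.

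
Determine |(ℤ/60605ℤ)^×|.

42240

Prime factorization: 60605 = 5 · 17 · 23 · 31.
φ(60605) = 60605 · (1 − 1/5) · (1 − 1/17) · (1 − 1/23) · (1 − 1/31)
       = 60605 · 42240/60605 = 42240.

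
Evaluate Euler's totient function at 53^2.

2756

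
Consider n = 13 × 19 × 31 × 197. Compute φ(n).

φ(13) = 13 − 1 = 12.
φ(19) = 19 − 1 = 18.
φ(31) = 31 − 1 = 30.
φ(197) = 197 − 1 = 196.
Since φ is multiplicative, φ(1508429) = 12 · 18 · 30 · 196 = 1270080.

1270080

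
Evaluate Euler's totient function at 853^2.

726756

φ(727609) = 727609 · (1 − 1/853)
       = 727609 · 852/853 = 726756.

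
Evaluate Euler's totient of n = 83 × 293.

φ(24319) = 24319 · (1 − 1/83) · (1 − 1/293)
       = 24319 · 23944/24319 = 23944.

23944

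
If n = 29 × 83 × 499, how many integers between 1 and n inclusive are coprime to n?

1143408

φ(1201093) = 1201093 · (1 − 1/29) · (1 − 1/83) · (1 − 1/499)
       = 1201093 · 1143408/1201093 = 1143408.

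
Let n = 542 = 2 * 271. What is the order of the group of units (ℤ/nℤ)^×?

270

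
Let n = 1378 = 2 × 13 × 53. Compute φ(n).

624

φ(1378) = 1378 · (1 − 1/2) · (1 − 1/13) · (1 − 1/53)
       = 1378 · 624/1378 = 624.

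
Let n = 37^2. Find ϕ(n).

φ(37^2) = 37^2 − 37^1 = 1369 − 37 = 1332.

1332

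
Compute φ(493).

Factor 493: 493 = 17 · 29.
φ(17) = 17 − 1 = 16.
φ(29) = 29 − 1 = 28.
φ(493) = 16 × 28 = 448.

448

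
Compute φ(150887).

150887 = 11^2 * 29 * 43.
φ(150887) = 150887 · (1 − 1/11) · (1 − 1/29) · (1 − 1/43)
       = 150887 · 11760/13717 = 129360.

129360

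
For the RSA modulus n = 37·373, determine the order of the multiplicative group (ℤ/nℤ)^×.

φ(n) = (p − 1)(q − 1) = (37−1)(373−1) = 36·372 = 13392.

13392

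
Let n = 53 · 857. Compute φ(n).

44512

φ(53) = 53 − 1 = 52.
φ(857) = 857 − 1 = 856.
Since φ is multiplicative, φ(45421) = 52 · 856 = 44512.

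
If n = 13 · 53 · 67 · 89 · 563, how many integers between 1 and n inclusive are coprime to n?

2036795904

φ(13) = 13 − 1 = 12.
φ(53) = 53 − 1 = 52.
φ(67) = 67 − 1 = 66.
φ(89) = 89 − 1 = 88.
φ(563) = 563 − 1 = 562.
φ(2313089441) = 12 × 52 × 66 × 88 × 562 = 2036795904.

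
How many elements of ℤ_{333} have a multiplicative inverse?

216

Factor 333: 333 = 3^2 · 37.
φ(3^2) = 3^1·(3−1) = 3·2 = 6.
φ(37) = 37 − 1 = 36.
Since φ is multiplicative, φ(333) = 6 · 36 = 216.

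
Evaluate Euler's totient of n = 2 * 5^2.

φ(2) = 2 − 1 = 1.
φ(5^2) = 5^1·(5−1) = 5·4 = 20.
φ(50) = 1 × 20 = 20.

20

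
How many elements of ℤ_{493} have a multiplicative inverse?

448

Factor 493: 493 = 17 · 29.
φ(17) = 17 − 1 = 16.
φ(29) = 29 − 1 = 28.
φ(493) = 16 × 28 = 448.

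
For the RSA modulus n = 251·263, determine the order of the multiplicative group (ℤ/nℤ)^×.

φ(251) = 251 − 1 = 250.
φ(263) = 263 − 1 = 262.
Since φ is multiplicative, φ(66013) = 250 · 262 = 65500.

65500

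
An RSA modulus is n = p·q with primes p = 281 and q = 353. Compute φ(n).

98560

φ(pq) = (p−1)(q−1) = 280 · 352 = 98560.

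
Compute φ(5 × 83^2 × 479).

13013072

φ(16499155) = 16499155 · (1 − 1/5) · (1 − 1/83) · (1 − 1/479)
       = 16499155 · 156784/198785 = 13013072.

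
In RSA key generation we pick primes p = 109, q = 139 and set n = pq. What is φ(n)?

14904

φ(15151) = 15151 · (1 − 1/109) · (1 − 1/139)
       = 15151 · 14904/15151 = 14904.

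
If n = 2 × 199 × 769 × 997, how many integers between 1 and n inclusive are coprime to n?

151455744

φ(305143814) = 305143814 · (1 − 1/2) · (1 − 1/199) · (1 − 1/769) · (1 − 1/997)
       = 305143814 · 151455744/305143814 = 151455744.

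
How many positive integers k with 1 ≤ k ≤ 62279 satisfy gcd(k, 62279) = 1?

50400

Factor 62279: 62279 = 7^2 · 31 · 41.
φ(7^2) = 7^1·(7−1) = 7·6 = 42.
φ(31) = 31 − 1 = 30.
φ(41) = 41 − 1 = 40.
Since φ is multiplicative, φ(62279) = 42 · 30 · 40 = 50400.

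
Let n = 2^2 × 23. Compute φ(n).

44

φ(2^2) = 2^2 − 2^1 = 4 − 2 = 2.
φ(23) = 23 − 1 = 22.
φ(92) = 2 × 22 = 44.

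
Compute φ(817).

Prime factorization: 817 = 19 × 43.
φ(817) = 817 · (1 − 1/19) · (1 − 1/43)
       = 817 · 756/817 = 756.

756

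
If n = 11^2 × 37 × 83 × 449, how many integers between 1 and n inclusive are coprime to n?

145474560

φ(11^2) = 11^1·(11−1) = 11·10 = 110.
φ(37) = 37 − 1 = 36.
φ(83) = 83 − 1 = 82.
φ(449) = 449 − 1 = 448.
Multiply: 110 · 36 · 82 · 448 = 145474560.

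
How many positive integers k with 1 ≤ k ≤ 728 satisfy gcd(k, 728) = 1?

First factor: 728 = 2^3 · 7 · 13.
φ(728) = 728 · (1 − 1/2) · (1 − 1/7) · (1 − 1/13)
       = 728 · 72/182 = 288.

288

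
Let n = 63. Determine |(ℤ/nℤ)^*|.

36

First factor: 63 = 3^2 * 7.
φ(3^2) = 3^2 − 3^1 = 9 − 3 = 6.
φ(7) = 7 − 1 = 6.
φ(63) = 6 × 6 = 36.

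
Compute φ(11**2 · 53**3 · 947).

φ(17059368799) = 17059368799 · (1 − 1/11) · (1 − 1/53) · (1 − 1/947)
       = 17059368799 · 491920/552101 = 15199836080.

15199836080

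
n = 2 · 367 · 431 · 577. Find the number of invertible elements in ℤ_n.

φ(2) = 2 − 1 = 1.
φ(367) = 367 − 1 = 366.
φ(431) = 431 − 1 = 430.
φ(577) = 577 − 1 = 576.
φ(182536258) = 1 × 366 × 430 × 576 = 90650880.

90650880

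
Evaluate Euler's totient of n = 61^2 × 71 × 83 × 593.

12436972800

φ(61^2) = 61^2 − 61^1 = 3721 − 61 = 3660.
φ(71) = 71 − 1 = 70.
φ(83) = 83 − 1 = 82.
φ(593) = 593 − 1 = 592.
Since φ is multiplicative, φ(13003216829) = 3660 · 70 · 82 · 592 = 12436972800.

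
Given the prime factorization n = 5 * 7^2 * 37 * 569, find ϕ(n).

φ(5) = 5 − 1 = 4.
φ(7^2) = 7^2 − 7^1 = 49 − 7 = 42.
φ(37) = 37 − 1 = 36.
φ(569) = 569 − 1 = 568.
Since φ is multiplicative, φ(5157985) = 4 · 42 · 36 · 568 = 3435264.

3435264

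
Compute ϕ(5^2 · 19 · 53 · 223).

4155840

φ(5614025) = 5614025 · (1 − 1/5) · (1 − 1/19) · (1 − 1/53) · (1 − 1/223)
       = 5614025 · 831168/1122805 = 4155840.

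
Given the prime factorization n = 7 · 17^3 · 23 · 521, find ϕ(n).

317391360

φ(7) = 7 − 1 = 6.
φ(17^3) = 17^3 − 17^2 = 4913 − 289 = 4624.
φ(23) = 23 − 1 = 22.
φ(521) = 521 − 1 = 520.
Multiply: 6 · 4624 · 22 · 520 = 317391360.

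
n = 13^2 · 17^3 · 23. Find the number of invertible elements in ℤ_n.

15869568

φ(13^2) = 13^2 − 13^1 = 169 − 13 = 156.
φ(17^3) = 17^3 − 17^2 = 4913 − 289 = 4624.
φ(23) = 23 − 1 = 22.
φ(19096831) = 156 × 4624 × 22 = 15869568.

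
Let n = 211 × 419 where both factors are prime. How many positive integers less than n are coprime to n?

87780

φ(pq) = (p−1)(q−1) = 210 · 418 = 87780.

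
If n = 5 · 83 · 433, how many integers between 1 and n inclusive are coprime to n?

141696

φ(179695) = 179695 · (1 − 1/5) · (1 − 1/83) · (1 − 1/433)
       = 179695 · 141696/179695 = 141696.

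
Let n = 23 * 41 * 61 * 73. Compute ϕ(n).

3801600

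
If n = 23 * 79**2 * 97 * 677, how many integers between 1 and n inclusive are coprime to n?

8797561344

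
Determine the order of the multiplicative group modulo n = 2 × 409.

φ(2) = 2 − 1 = 1.
φ(409) = 409 − 1 = 408.
Multiply: 1 · 408 = 408.

408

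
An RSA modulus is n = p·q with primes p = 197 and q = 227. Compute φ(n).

44296

φ(44719) = 44719 · (1 − 1/197) · (1 − 1/227)
       = 44719 · 44296/44719 = 44296.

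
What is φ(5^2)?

φ(5^2) = 5^2 − 5^1 = 25 − 5 = 20.

20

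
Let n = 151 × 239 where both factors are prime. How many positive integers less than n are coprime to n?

φ(36089) = 36089 · (1 − 1/151) · (1 − 1/239)
       = 36089 · 35700/36089 = 35700.

35700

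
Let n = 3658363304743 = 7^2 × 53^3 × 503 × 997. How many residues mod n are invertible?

φ(3658363304743) = 3658363304743 · (1 − 1/7) · (1 − 1/53) · (1 − 1/503) · (1 − 1/997)
       = 3658363304743 · 155997504/186053161 = 3067378921152.

3067378921152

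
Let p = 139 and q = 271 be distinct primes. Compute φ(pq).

37260

φ(n) = (p − 1)(q − 1) = (139−1)(271−1) = 138·270 = 37260.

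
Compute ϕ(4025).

4025 = 5^2 · 7 · 23.
φ(4025) = 4025 · (1 − 1/5) · (1 − 1/7) · (1 − 1/23)
       = 4025 · 528/805 = 2640.

2640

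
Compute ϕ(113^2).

φ(113^2) = 113^1·(113−1) = 113·112 = 12656.

12656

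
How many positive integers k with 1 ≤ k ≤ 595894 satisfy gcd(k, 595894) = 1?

262080

595894 = 2 · 13^2 · 41 · 43.
φ(595894) = 595894 · (1 − 1/2) · (1 − 1/13) · (1 − 1/41) · (1 − 1/43)
       = 595894 · 20160/45838 = 262080.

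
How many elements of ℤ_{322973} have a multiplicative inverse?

254016

Prime factorization: 322973 = 7 × 29 × 37 × 43.
φ(7) = 7 − 1 = 6.
φ(29) = 29 − 1 = 28.
φ(37) = 37 − 1 = 36.
φ(43) = 43 − 1 = 42.
Since φ is multiplicative, φ(322973) = 6 · 28 · 36 · 42 = 254016.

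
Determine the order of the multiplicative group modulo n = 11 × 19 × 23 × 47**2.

φ(11) = 11 − 1 = 10.
φ(19) = 19 − 1 = 18.
φ(23) = 23 − 1 = 22.
φ(47^2) = 47^1·(47−1) = 47·46 = 2162.
φ(10618663) = 10 × 18 × 22 × 2162 = 8561520.

8561520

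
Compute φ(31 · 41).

φ(1271) = 1271 · (1 − 1/31) · (1 − 1/41)
       = 1271 · 1200/1271 = 1200.

1200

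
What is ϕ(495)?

Prime factorization: 495 = 3^2 · 5 · 11.
φ(3^2) = 3^2 − 3^1 = 9 − 3 = 6.
φ(5) = 5 − 1 = 4.
φ(11) = 11 − 1 = 10.
Since φ is multiplicative, φ(495) = 6 · 4 · 10 = 240.

240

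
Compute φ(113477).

First factor: 113477 = 7 · 13 · 29 · 43.
φ(113477) = 113477 · (1 − 1/7) · (1 − 1/13) · (1 − 1/29) · (1 − 1/43)
       = 113477 · 84672/113477 = 84672.

84672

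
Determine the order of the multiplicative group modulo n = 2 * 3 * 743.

1484

φ(2) = 2 − 1 = 1.
φ(3) = 3 − 1 = 2.
φ(743) = 743 − 1 = 742.
Since φ is multiplicative, φ(4458) = 1 · 2 · 742 = 1484.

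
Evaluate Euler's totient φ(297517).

241920

Prime factorization: 297517 = 11 · 17 · 37 · 43.
φ(11) = 11 − 1 = 10.
φ(17) = 17 − 1 = 16.
φ(37) = 37 − 1 = 36.
φ(43) = 43 − 1 = 42.
Multiply: 10 · 16 · 36 · 42 = 241920.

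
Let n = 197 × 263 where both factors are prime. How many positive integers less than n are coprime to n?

51352

φ(n) = (p − 1)(q − 1) = (197−1)(263−1) = 196·262 = 51352.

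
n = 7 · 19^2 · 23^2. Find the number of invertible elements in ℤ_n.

1038312

φ(7) = 7 − 1 = 6.
φ(19^2) = 19^1·(19−1) = 19·18 = 342.
φ(23^2) = 23^1·(23−1) = 23·22 = 506.
φ(1336783) = 6 × 342 × 506 = 1038312.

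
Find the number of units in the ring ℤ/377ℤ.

377 = 13 · 29.
φ(13) = 13 − 1 = 12.
φ(29) = 29 − 1 = 28.
Since φ is multiplicative, φ(377) = 12 · 28 = 336.

336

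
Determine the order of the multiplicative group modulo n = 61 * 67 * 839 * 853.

2827344960

φ(61) = 61 − 1 = 60.
φ(67) = 67 − 1 = 66.
φ(839) = 839 − 1 = 838.
φ(853) = 853 − 1 = 852.
Since φ is multiplicative, φ(2924931029) = 60 · 66 · 838 · 852 = 2827344960.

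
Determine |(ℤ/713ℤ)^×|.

713 = 23 · 31.
φ(23) = 23 − 1 = 22.
φ(31) = 31 − 1 = 30.
Multiply: 22 · 30 = 660.

660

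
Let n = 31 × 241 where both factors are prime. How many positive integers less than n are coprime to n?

φ(7471) = 7471 · (1 − 1/31) · (1 − 1/241)
       = 7471 · 7200/7471 = 7200.

7200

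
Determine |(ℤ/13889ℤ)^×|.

12096

First factor: 13889 = 17 · 19 · 43.
φ(17) = 17 − 1 = 16.
φ(19) = 19 − 1 = 18.
φ(43) = 43 − 1 = 42.
Since φ is multiplicative, φ(13889) = 16 · 18 · 42 = 12096.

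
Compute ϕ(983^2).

965306

φ(983^2) = 983^1·(983−1) = 983·982 = 965306.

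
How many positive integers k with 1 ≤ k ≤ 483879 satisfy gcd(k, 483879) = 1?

Factor 483879: 483879 = 3 · 11**2 · 31 · 43.
φ(483879) = 483879 · (1 − 1/3) · (1 − 1/11) · (1 − 1/31) · (1 − 1/43)
       = 483879 · 25200/43989 = 277200.

277200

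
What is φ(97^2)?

9312

φ(9409) = 9409 · (1 − 1/97)
       = 9409 · 96/97 = 9312.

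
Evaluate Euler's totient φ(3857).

3024

3857 = 7 · 19 · 29.
φ(7) = 7 − 1 = 6.
φ(19) = 19 − 1 = 18.
φ(29) = 29 − 1 = 28.
Multiply: 6 · 18 · 28 = 3024.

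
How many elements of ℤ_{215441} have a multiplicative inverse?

Prime factorization: 215441 = 17 · 19 · 23 · 29.
φ(215441) = 215441 · (1 − 1/17) · (1 − 1/19) · (1 − 1/23) · (1 − 1/29)
       = 215441 · 177408/215441 = 177408.

177408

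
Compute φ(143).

120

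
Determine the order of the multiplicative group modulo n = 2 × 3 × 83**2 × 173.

2341264

φ(2) = 2 − 1 = 1.
φ(3) = 3 − 1 = 2.
φ(83^2) = 83^2 − 83^1 = 6889 − 83 = 6806.
φ(173) = 173 − 1 = 172.
Since φ is multiplicative, φ(7150782) = 1 · 2 · 6806 · 172 = 2341264.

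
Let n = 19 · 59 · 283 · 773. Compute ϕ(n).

227282976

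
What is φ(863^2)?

743906

φ(863^2) = 863^2 − 863^1 = 744769 − 863 = 743906.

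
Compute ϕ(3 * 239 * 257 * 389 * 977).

φ(70031986257) = 70031986257 · (1 − 1/3) · (1 − 1/239) · (1 − 1/257) · (1 − 1/389) · (1 − 1/977)
       = 70031986257 · 46145404928/70031986257 = 46145404928.

46145404928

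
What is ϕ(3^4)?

54

φ(81) = 81 · (1 − 1/3)
       = 81 · 2/3 = 54.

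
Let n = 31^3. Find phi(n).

φ(31^3) = 31^3 − 31^2 = 29791 − 961 = 28830.

28830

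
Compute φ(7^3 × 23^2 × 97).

φ(17600359) = 17600359 · (1 − 1/7) · (1 − 1/23) · (1 − 1/97)
       = 17600359 · 12672/15617 = 14281344.

14281344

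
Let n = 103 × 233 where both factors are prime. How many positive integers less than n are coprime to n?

23664

φ(103) = 103 − 1 = 102.
φ(233) = 233 − 1 = 232.
Multiply: 102 · 232 = 23664.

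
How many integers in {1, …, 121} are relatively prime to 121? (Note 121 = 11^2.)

110

φ(121) = 121 · (1 − 1/11)
       = 121 · 10/11 = 110.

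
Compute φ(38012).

16128

Prime factorization: 38012 = 2**2 * 13 * 17 * 43.
φ(2^2) = 2^2 − 2^1 = 4 − 2 = 2.
φ(13) = 13 − 1 = 12.
φ(17) = 17 − 1 = 16.
φ(43) = 43 − 1 = 42.
φ(38012) = 2 × 12 × 16 × 42 = 16128.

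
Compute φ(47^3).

φ(47^3) = 47^3 − 47^2 = 103823 − 2209 = 101614.

101614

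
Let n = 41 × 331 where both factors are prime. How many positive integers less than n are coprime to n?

For distinct primes, φ(pq) = (p−1)(q−1) = 40 × 330 = 13200.

13200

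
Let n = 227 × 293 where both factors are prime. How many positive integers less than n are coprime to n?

φ(66511) = 66511 · (1 − 1/227) · (1 − 1/293)
       = 66511 · 65992/66511 = 65992.

65992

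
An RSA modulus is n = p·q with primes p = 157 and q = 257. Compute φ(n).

39936

φ(40349) = 40349 · (1 − 1/157) · (1 − 1/257)
       = 40349 · 39936/40349 = 39936.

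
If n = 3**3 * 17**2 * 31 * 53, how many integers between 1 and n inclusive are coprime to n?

7637760

φ(12820329) = 12820329 · (1 − 1/3) · (1 − 1/17) · (1 − 1/31) · (1 − 1/53)
       = 12820329 · 49920/83793 = 7637760.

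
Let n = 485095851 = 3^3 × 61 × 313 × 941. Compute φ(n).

316742400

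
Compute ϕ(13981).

12000

First factor: 13981 = 11 * 31 * 41.
φ(13981) = 13981 · (1 − 1/11) · (1 − 1/31) · (1 − 1/41)
       = 13981 · 12000/13981 = 12000.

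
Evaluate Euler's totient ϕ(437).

396

Prime factorization: 437 = 19 · 23.
φ(19) = 19 − 1 = 18.
φ(23) = 23 − 1 = 22.
Multiply: 18 · 22 = 396.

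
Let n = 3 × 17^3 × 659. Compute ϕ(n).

6085184

φ(9713001) = 9713001 · (1 − 1/3) · (1 − 1/17) · (1 − 1/659)
       = 9713001 · 21056/33609 = 6085184.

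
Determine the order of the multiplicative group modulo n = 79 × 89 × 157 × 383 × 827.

φ(349639937447) = 349639937447 · (1 − 1/79) · (1 − 1/89) · (1 − 1/157) · (1 − 1/383) · (1 − 1/827)
       = 349639937447 · 337866617088/349639937447 = 337866617088.

337866617088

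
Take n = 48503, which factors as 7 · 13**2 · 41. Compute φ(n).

37440

φ(7) = 7 − 1 = 6.
φ(13^2) = 13^2 − 13^1 = 169 − 13 = 156.
φ(41) = 41 − 1 = 40.
Multiply: 6 · 156 · 40 = 37440.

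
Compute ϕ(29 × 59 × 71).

φ(29) = 29 − 1 = 28.
φ(59) = 59 − 1 = 58.
φ(71) = 71 − 1 = 70.
Since φ is multiplicative, φ(121481) = 28 · 58 · 70 = 113680.

113680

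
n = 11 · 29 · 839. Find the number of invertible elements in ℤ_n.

φ(11) = 11 − 1 = 10.
φ(29) = 29 − 1 = 28.
φ(839) = 839 − 1 = 838.
Since φ is multiplicative, φ(267641) = 10 · 28 · 838 = 234640.

234640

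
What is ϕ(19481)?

14520

Factor 19481: 19481 = 7 * 11^2 * 23.
φ(7) = 7 − 1 = 6.
φ(11^2) = 11^2 − 11^1 = 121 − 11 = 110.
φ(23) = 23 − 1 = 22.
Since φ is multiplicative, φ(19481) = 6 · 110 · 22 = 14520.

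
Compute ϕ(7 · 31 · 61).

φ(13237) = 13237 · (1 − 1/7) · (1 − 1/31) · (1 − 1/61)
       = 13237 · 10800/13237 = 10800.

10800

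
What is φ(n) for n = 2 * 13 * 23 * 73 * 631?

11975040

φ(2) = 2 − 1 = 1.
φ(13) = 13 − 1 = 12.
φ(23) = 23 − 1 = 22.
φ(73) = 73 − 1 = 72.
φ(631) = 631 − 1 = 630.
Multiply: 1 · 12 · 22 · 72 · 630 = 11975040.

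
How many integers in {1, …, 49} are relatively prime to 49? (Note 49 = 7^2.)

42

φ(49) = 49 · (1 − 1/7)
       = 49 · 6/7 = 42.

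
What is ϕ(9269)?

Factor 9269: 9269 = 13 · 23 · 31.
φ(13) = 13 − 1 = 12.
φ(23) = 23 − 1 = 22.
φ(31) = 31 − 1 = 30.
Since φ is multiplicative, φ(9269) = 12 · 22 · 30 = 7920.

7920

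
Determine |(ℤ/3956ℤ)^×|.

3956 = 2^2 * 23 * 43.
φ(2^2) = 2^2 − 2^1 = 4 − 2 = 2.
φ(23) = 23 − 1 = 22.
φ(43) = 43 − 1 = 42.
Multiply: 2 · 22 · 42 = 1848.

1848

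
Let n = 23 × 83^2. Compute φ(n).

149732

φ(23) = 23 − 1 = 22.
φ(83^2) = 83^1·(83−1) = 83·82 = 6806.
φ(158447) = 22 × 6806 = 149732.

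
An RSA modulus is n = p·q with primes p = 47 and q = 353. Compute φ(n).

φ(n) = (p − 1)(q − 1) = (47−1)(353−1) = 46·352 = 16192.

16192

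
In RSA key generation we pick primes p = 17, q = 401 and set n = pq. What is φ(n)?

6400

φ(17) = 17 − 1 = 16.
φ(401) = 401 − 1 = 400.
φ(6817) = 16 × 400 = 6400.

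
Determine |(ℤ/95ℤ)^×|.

Factor 95: 95 = 5 · 19.
φ(5) = 5 − 1 = 4.
φ(19) = 19 − 1 = 18.
Multiply: 4 · 18 = 72.

72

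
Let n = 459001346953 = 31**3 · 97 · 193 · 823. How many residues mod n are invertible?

φ(459001346953) = 459001346953 · (1 − 1/31) · (1 − 1/97) · (1 − 1/193) · (1 − 1/823)
       = 459001346953 · 454533120/477628873 = 436806328320.

436806328320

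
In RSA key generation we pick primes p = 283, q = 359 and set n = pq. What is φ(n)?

φ(n) = (p − 1)(q − 1) = (283−1)(359−1) = 282·358 = 100956.

100956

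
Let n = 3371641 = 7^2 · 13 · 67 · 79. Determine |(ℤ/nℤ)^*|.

φ(7^2) = 7^2 − 7^1 = 49 − 7 = 42.
φ(13) = 13 − 1 = 12.
φ(67) = 67 − 1 = 66.
φ(79) = 79 − 1 = 78.
φ(3371641) = 42 × 12 × 66 × 78 = 2594592.

2594592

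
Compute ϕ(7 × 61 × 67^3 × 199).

21118410720

φ(25556734399) = 25556734399 · (1 − 1/7) · (1 − 1/61) · (1 − 1/67) · (1 − 1/199)
       = 25556734399 · 4704480/5693191 = 21118410720.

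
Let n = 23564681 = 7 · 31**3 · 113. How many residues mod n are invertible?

19373760

φ(23564681) = 23564681 · (1 − 1/7) · (1 − 1/31) · (1 − 1/113)
       = 23564681 · 20160/24521 = 19373760.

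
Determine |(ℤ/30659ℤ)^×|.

Prime factorization: 30659 = 23 × 31 × 43.
φ(23) = 23 − 1 = 22.
φ(31) = 31 − 1 = 30.
φ(43) = 43 − 1 = 42.
Multiply: 22 · 30 · 42 = 27720.

27720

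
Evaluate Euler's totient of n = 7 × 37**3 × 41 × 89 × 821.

φ(1062234084359) = 1062234084359 · (1 − 1/7) · (1 − 1/37) · (1 − 1/41) · (1 − 1/89) · (1 − 1/821)
       = 1062234084359 · 623462400/775919711 = 853520025600.

853520025600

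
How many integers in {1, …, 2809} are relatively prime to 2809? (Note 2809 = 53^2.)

2756

φ(53^2) = 53^1·(53−1) = 53·52 = 2756.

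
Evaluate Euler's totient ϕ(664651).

564480

Prime factorization: 664651 = 13 * 29 * 41 * 43.
φ(13) = 13 − 1 = 12.
φ(29) = 29 − 1 = 28.
φ(41) = 41 − 1 = 40.
φ(43) = 43 − 1 = 42.
Since φ is multiplicative, φ(664651) = 12 · 28 · 40 · 42 = 564480.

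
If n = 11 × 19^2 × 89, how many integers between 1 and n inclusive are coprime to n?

φ(353419) = 353419 · (1 − 1/11) · (1 − 1/19) · (1 − 1/89)
       = 353419 · 15840/18601 = 300960.

300960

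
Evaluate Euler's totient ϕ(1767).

1767 = 3 * 19 * 31.
φ(3) = 3 − 1 = 2.
φ(19) = 19 − 1 = 18.
φ(31) = 31 − 1 = 30.
Since φ is multiplicative, φ(1767) = 2 · 18 · 30 = 1080.

1080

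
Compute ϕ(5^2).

φ(25) = 25 · (1 − 1/5)
       = 25 · 4/5 = 20.

20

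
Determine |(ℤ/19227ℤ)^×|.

10752

19227 = 3 × 13 × 17 × 29.
φ(3) = 3 − 1 = 2.
φ(13) = 13 − 1 = 12.
φ(17) = 17 − 1 = 16.
φ(29) = 29 − 1 = 28.
Multiply: 2 · 12 · 16 · 28 = 10752.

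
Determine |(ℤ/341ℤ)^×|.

300

341 = 11 · 31.
φ(341) = 341 · (1 − 1/11) · (1 − 1/31)
       = 341 · 300/341 = 300.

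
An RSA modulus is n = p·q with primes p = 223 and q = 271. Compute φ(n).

For distinct primes, φ(pq) = (p−1)(q−1) = 222 × 270 = 59940.

59940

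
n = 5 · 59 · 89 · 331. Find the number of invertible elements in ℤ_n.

φ(8690405) = 8690405 · (1 − 1/5) · (1 − 1/59) · (1 − 1/89) · (1 − 1/331)
       = 8690405 · 6737280/8690405 = 6737280.

6737280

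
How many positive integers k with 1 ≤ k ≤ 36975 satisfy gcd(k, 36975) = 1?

17920

Factor 36975: 36975 = 3 × 5^2 × 17 × 29.
φ(36975) = 36975 · (1 − 1/3) · (1 − 1/5) · (1 − 1/17) · (1 − 1/29)
       = 36975 · 3584/7395 = 17920.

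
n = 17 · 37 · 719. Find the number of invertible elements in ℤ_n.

413568

φ(452251) = 452251 · (1 − 1/17) · (1 − 1/37) · (1 − 1/719)
       = 452251 · 413568/452251 = 413568.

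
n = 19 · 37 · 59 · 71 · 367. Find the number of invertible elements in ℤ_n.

φ(19) = 19 − 1 = 18.
φ(37) = 37 − 1 = 36.
φ(59) = 59 − 1 = 58.
φ(71) = 71 − 1 = 70.
φ(367) = 367 − 1 = 366.
Since φ is multiplicative, φ(1080766189) = 18 · 36 · 58 · 70 · 366 = 962902080.

962902080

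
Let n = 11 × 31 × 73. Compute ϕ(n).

21600

φ(24893) = 24893 · (1 − 1/11) · (1 − 1/31) · (1 − 1/73)
       = 24893 · 21600/24893 = 21600.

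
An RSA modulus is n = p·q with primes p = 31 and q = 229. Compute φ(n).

6840

For distinct primes, φ(pq) = (p−1)(q−1) = 30 × 228 = 6840.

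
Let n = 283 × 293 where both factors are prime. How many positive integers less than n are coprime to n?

82344

φ(pq) = (p−1)(q−1) = 282 · 292 = 82344.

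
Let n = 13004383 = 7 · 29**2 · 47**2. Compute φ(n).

10533264

φ(13004383) = 13004383 · (1 − 1/7) · (1 − 1/29) · (1 − 1/47)
       = 13004383 · 7728/9541 = 10533264.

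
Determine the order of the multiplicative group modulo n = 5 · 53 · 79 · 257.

φ(5) = 5 − 1 = 4.
φ(53) = 53 − 1 = 52.
φ(79) = 79 − 1 = 78.
φ(257) = 257 − 1 = 256.
φ(5380295) = 4 × 52 × 78 × 256 = 4153344.

4153344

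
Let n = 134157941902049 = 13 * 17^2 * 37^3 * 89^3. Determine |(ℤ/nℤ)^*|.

φ(13) = 13 − 1 = 12.
φ(17^2) = 17^2 − 17^1 = 289 − 17 = 272.
φ(37^3) = 37^3 − 37^2 = 50653 − 1369 = 49284.
φ(89^3) = 89^3 − 89^2 = 704969 − 7921 = 697048.
Multiply: 12 · 272 · 49284 · 697048 = 112129215694848.

112129215694848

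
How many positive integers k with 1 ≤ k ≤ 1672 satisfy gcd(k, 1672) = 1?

Factor 1672: 1672 = 2^3 · 11 · 19.
φ(2^3) = 2^3 − 2^2 = 8 − 4 = 4.
φ(11) = 11 − 1 = 10.
φ(19) = 19 − 1 = 18.
Since φ is multiplicative, φ(1672) = 4 · 10 · 18 = 720.

720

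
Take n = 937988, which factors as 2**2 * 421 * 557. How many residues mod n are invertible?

467040

φ(937988) = 937988 · (1 − 1/2) · (1 − 1/421) · (1 − 1/557)
       = 937988 · 233520/468994 = 467040.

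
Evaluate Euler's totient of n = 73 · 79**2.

443664

φ(455593) = 455593 · (1 − 1/73) · (1 − 1/79)
       = 455593 · 5616/5767 = 443664.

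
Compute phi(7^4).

2058

φ(7^4) = 7^4 − 7^3 = 2401 − 343 = 2058.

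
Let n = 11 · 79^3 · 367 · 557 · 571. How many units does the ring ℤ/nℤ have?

564650241105600

φ(11) = 11 − 1 = 10.
φ(79^3) = 79^2·(79−1) = 6241·78 = 486798.
φ(367) = 367 − 1 = 366.
φ(557) = 557 − 1 = 556.
φ(571) = 571 − 1 = 570.
Since φ is multiplicative, φ(633040253600821) = 10 · 486798 · 366 · 556 · 570 = 564650241105600.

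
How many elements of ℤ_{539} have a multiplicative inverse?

420

Factor 539: 539 = 7^2 * 11.
φ(7^2) = 7^1·(7−1) = 7·6 = 42.
φ(11) = 11 − 1 = 10.
φ(539) = 42 × 10 = 420.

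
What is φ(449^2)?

201152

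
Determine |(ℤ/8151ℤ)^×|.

4320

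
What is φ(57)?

57 = 3 · 19.
φ(3) = 3 − 1 = 2.
φ(19) = 19 − 1 = 18.
Since φ is multiplicative, φ(57) = 2 · 18 = 36.

36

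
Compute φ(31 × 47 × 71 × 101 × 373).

3593520000

φ(31) = 31 − 1 = 30.
φ(47) = 47 − 1 = 46.
φ(71) = 71 − 1 = 70.
φ(101) = 101 − 1 = 100.
φ(373) = 373 − 1 = 372.
Multiply: 30 · 46 · 70 · 100 · 372 = 3593520000.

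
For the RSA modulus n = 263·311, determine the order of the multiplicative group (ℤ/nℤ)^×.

81220

φ(81793) = 81793 · (1 − 1/263) · (1 − 1/311)
       = 81793 · 81220/81793 = 81220.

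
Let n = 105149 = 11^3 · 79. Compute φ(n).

94380

φ(11^3) = 11^3 − 11^2 = 1331 − 121 = 1210.
φ(79) = 79 − 1 = 78.
Multiply: 1210 · 78 = 94380.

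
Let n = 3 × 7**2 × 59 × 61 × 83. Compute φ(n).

23970240

φ(43911399) = 43911399 · (1 − 1/3) · (1 − 1/7) · (1 − 1/59) · (1 − 1/61) · (1 − 1/83)
       = 43911399 · 3424320/6273057 = 23970240.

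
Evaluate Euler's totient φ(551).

551 = 19 · 29.
φ(19) = 19 − 1 = 18.
φ(29) = 29 − 1 = 28.
Multiply: 18 · 28 = 504.

504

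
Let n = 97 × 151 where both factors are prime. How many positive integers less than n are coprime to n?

14400

For distinct primes, φ(pq) = (p−1)(q−1) = 96 × 150 = 14400.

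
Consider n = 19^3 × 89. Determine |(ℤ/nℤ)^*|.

571824

φ(19^3) = 19^2·(19−1) = 361·18 = 6498.
φ(89) = 89 − 1 = 88.
Multiply: 6498 · 88 = 571824.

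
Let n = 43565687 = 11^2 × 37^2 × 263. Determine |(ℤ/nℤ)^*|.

φ(43565687) = 43565687 · (1 − 1/11) · (1 − 1/37) · (1 − 1/263)
       = 43565687 · 94320/107041 = 38388240.

38388240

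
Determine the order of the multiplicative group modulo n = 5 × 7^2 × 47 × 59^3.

1560267744

φ(5) = 5 − 1 = 4.
φ(7^2) = 7^1·(7−1) = 7·6 = 42.
φ(47) = 47 − 1 = 46.
φ(59^3) = 59^2·(59−1) = 3481·58 = 201898.
Multiply: 4 · 42 · 46 · 201898 = 1560267744.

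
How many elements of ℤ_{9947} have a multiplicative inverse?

8232

9947 = 7^3 · 29.
φ(7^3) = 7^2·(7−1) = 49·6 = 294.
φ(29) = 29 − 1 = 28.
φ(9947) = 294 × 28 = 8232.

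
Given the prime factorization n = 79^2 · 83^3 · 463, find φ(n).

1608176481912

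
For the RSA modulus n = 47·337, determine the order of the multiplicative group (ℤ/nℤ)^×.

For distinct primes, φ(pq) = (p−1)(q−1) = 46 × 336 = 15456.

15456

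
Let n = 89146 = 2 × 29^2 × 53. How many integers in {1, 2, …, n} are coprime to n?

42224

φ(2) = 2 − 1 = 1.
φ(29^2) = 29^1·(29−1) = 29·28 = 812.
φ(53) = 53 − 1 = 52.
Multiply: 1 · 812 · 52 = 42224.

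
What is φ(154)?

60

154 = 2 * 7 * 11.
φ(2) = 2 − 1 = 1.
φ(7) = 7 − 1 = 6.
φ(11) = 11 − 1 = 10.
Multiply: 1 · 6 · 10 = 60.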